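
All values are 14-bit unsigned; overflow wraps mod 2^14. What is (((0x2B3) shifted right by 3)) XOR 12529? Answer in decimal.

12455

0x2B3 = 00001010110011
→ shifted right by 3 → 00000001010110 = 86
12529 = 11000011110001
→ XOR → 11000010100111 = 12455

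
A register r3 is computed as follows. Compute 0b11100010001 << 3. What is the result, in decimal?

x = 00011100010001
shift left by 3 → 11100010001000 = 14472
(equivalently, 1809 × 2^3 = 1809 × 8)

14472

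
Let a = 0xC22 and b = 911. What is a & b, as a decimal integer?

0xC22 = 110000100010
911 = 001110001111
AND → 000000000010 = 2

2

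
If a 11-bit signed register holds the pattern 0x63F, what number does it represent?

-449

pattern = 11000111111 (MSB is 1 ⇒ negative)
Invert: 00111000000, add 1 → 00111000001 = 449, so the value is -449.
(Equivalently: 1599 - 2^11 = 1599 - 2048 = -449.)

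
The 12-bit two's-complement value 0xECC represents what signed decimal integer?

-308

pattern = 111011001100 (MSB is 1 ⇒ negative)
Invert: 000100110011, add 1 → 000100110100 = 308, so the value is -308.
(Equivalently: 3788 - 2^12 = 3788 - 4096 = -308.)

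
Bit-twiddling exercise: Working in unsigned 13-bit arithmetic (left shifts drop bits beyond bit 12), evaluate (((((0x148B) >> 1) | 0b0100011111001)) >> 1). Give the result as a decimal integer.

1406

0x148B = 1010010001011
→ >> 1 → 0101001000101 = 2629
0b0100011111001 = 0100011111001
→ | → 0101011111101 = 2813
→ >> 1 → 0010101111110 = 1406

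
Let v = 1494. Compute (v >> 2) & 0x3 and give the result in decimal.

1

v = 010111010110
Shift right by 2: 0101110101
Mask low 2 bits: 01 = 1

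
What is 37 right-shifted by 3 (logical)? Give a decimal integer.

4

37 = 100101
shift right by 3 → 000100 = 4
(equivalently, floor(37 / 8))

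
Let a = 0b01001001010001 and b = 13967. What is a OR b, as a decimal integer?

14047

a = 01001001010001
13967 = 11011010001111
 OR → 11011011011111 = 14047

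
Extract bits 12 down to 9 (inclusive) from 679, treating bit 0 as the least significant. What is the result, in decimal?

1

v = 0001010100111
Shift right by 9: 0001
Mask low 4 bits: 0001 = 1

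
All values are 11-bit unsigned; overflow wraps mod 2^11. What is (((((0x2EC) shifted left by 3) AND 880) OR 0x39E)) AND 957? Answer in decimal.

0x2EC = 01011101100
→ shifted left by 3 (mod 2^11) → 11101100000 = 1888
880 = 01101110000
→ AND → 01101100000 = 864
0x39E = 01110011110
→ OR → 01111111110 = 1022
957 = 01110111101
→ AND → 01110111100 = 956

956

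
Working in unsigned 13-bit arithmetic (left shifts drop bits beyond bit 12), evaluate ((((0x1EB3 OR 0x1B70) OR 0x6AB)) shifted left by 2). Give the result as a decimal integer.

8172

0x1EB3 = 1111010110011
0x1B70 = 1101101110000
→ OR → 1111111110011 = 8179
0x6AB = 0011010101011
→ OR → 1111111111011 = 8187
→ shifted left by 2 (mod 2^13) → 1111111101100 = 8172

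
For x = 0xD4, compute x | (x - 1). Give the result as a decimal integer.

215

x = 11010100 = 212
x - 1 = 11010011
OR    = 11010111 = 215
(x | (x - 1) sets all bits below the lowest set bit.)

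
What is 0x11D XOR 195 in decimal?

0x11D = 100011101
195 = 011000011
XOR → 111011110 = 478

478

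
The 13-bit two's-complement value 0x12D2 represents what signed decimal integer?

-3374

pattern = 1001011010010 (MSB is 1 ⇒ negative)
Invert: 0110100101101, add 1 → 0110100101110 = 3374, so the value is -3374.
(Equivalently: 4818 - 2^13 = 4818 - 8192 = -3374.)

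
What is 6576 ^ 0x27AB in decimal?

6576 = 01100110110000
0x27AB = 10011110101011
XOR → 11111000011011 = 15899

15899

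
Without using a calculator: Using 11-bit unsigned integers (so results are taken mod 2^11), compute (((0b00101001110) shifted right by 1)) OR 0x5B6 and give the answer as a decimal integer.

1463

0b00101001110 = 00101001110
→ shifted right by 1 → 00010100111 = 167
0x5B6 = 10110110110
→ OR → 10110110111 = 1463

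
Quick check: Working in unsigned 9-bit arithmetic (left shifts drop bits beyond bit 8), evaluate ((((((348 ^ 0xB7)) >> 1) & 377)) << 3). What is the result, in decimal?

392

348 = 101011100
0xB7 = 010110111
→ ^ → 111101011 = 491
→ >> 1 → 011110101 = 245
377 = 101111001
→ & → 001110001 = 113
→ << 3 (mod 2^9) → 110001000 = 392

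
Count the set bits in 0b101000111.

n = 101000111
Count the 1s: 1 + 1 + 1 + 1 + 1 = 5

5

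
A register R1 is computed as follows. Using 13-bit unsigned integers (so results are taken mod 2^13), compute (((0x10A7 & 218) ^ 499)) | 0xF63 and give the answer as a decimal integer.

3955

0x10A7 = 1000010100111
218 = 0000011011010
→ & → 0000010000010 = 130
499 = 0000111110011
→ ^ → 0000101110001 = 369
0xF63 = 0111101100011
→ | → 0111101110011 = 3955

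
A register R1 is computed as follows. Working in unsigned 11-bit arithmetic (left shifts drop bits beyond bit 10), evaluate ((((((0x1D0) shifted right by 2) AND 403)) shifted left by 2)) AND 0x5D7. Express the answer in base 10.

0x1D0 = 00111010000
→ shifted right by 2 → 00001110100 = 116
403 = 00110010011
→ AND → 00000010000 = 16
→ shifted left by 2 (mod 2^11) → 00001000000 = 64
0x5D7 = 10111010111
→ AND → 00001000000 = 64

64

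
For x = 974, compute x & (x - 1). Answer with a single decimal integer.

x = 1111001110 = 974
x - 1 = 1111001101
AND   = 1111001100 = 972
(x & (x - 1) clears the lowest set bit of x.)

972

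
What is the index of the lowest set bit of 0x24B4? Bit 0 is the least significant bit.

0x24B4 = 10010010110100
Trailing zeros: 2, so the lowest set bit is bit 2 (value 4).

2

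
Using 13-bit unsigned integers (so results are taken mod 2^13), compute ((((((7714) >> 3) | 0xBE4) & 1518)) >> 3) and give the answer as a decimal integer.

7714 = 1111000100010
→ >> 3 → 0001111000100 = 964
0xBE4 = 0101111100100
→ | → 0101111100100 = 3044
1518 = 0010111101110
→ & → 0000111100100 = 484
→ >> 3 → 0000000111100 = 60

60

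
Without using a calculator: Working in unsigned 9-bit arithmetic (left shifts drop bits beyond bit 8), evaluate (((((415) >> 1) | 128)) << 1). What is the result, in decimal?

414

415 = 110011111
→ >> 1 → 011001111 = 207
128 = 010000000
→ | → 011001111 = 207
→ << 1 (mod 2^9) → 110011110 = 414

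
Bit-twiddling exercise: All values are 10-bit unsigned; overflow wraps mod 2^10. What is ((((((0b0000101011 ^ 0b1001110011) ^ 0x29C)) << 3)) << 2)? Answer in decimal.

128

0b0000101011 = 0000101011
0b1001110011 = 1001110011
→ ^ → 1001011000 = 600
0x29C = 1010011100
→ ^ → 0011000100 = 196
→ << 3 (mod 2^10) → 1000100000 = 544
→ << 2 (mod 2^10) → 0010000000 = 128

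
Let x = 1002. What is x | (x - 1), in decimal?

1003

x = 1111101010 = 1002
x - 1 = 1111101001
OR    = 1111101011 = 1003
(x | (x - 1) sets all bits below the lowest set bit.)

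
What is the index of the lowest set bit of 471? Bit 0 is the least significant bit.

471 = 111010111
Trailing zeros: 0, so the lowest set bit is bit 0 (value 1).

0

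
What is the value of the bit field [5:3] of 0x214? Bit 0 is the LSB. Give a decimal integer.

v = 1000010100
Shift right by 3: 1000010
Mask low 3 bits: 010 = 2

2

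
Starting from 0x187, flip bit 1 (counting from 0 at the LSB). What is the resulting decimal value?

389

x = 0110000111
bit 1 is currently 1; toggle it via x ^ (1 << 1) = x ^ 2
→ 0110000101 = 389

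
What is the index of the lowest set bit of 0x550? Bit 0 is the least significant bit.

0x550 = 10101010000
Trailing zeros: 4, so the lowest set bit is bit 4 (value 16).

4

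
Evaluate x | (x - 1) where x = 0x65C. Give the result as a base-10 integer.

x = 11001011100 = 1628
x - 1 = 11001011011
OR    = 11001011111 = 1631
(x | (x - 1) sets all bits below the lowest set bit.)

1631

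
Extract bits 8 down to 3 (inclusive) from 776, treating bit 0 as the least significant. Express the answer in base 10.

33

v = 1100001000
Shift right by 3: 1100001
Mask low 6 bits: 100001 = 33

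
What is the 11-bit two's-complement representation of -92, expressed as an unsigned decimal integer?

1956

92 in 11 bits: 00001011100
Invert: 11110100011
Add 1:  11110100100 = 1956
(Check: 2^11 - 92 = 2048 - 92 = 1956.)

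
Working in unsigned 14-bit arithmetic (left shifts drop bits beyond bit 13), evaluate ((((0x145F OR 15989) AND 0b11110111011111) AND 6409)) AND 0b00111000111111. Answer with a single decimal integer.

2057

0x145F = 01010001011111
15989 = 11111001110101
→ OR → 11111001111111 = 15999
0b11110111011111 = 11110111011111
→ AND → 11110001011111 = 15455
6409 = 01100100001001
→ AND → 01100000001001 = 6153
0b00111000111111 = 00111000111111
→ AND → 00100000001001 = 2057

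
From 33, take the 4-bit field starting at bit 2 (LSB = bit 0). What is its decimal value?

v = 000100001
Shift right by 2: 0001000
Mask low 4 bits: 1000 = 8

8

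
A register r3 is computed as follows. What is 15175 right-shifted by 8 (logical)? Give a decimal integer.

15175 = 11101101000111
shift right by 8 → 00000000111011 = 59
(equivalently, floor(15175 / 256))

59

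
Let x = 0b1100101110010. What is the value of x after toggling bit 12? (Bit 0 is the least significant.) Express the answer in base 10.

2418

x = 1100101110010
bit 12 is currently 1; toggle it via x ^ (1 << 12) = x ^ 4096
→ 0100101110010 = 2418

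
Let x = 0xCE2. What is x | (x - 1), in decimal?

x = 110011100010 = 3298
x - 1 = 110011100001
OR    = 110011100011 = 3299
(x | (x - 1) sets all bits below the lowest set bit.)

3299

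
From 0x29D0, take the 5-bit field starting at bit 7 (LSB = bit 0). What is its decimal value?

v = 010100111010000
Shift right by 7: 01010011
Mask low 5 bits: 10011 = 19

19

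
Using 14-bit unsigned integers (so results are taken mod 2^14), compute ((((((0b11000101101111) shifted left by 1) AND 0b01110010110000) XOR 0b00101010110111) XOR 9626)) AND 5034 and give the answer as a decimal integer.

0b11000101101111 = 11000101101111
→ shifted left by 1 (mod 2^14) → 10001011011110 = 8926
0b01110010110000 = 01110010110000
→ AND → 00000010010000 = 144
0b00101010110111 = 00101010110111
→ XOR → 00101000100111 = 2599
9626 = 10010110011010
→ XOR → 10111110111101 = 12221
5034 = 01001110101010
→ AND → 00001110101000 = 936

936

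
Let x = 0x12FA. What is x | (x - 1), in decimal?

x = 1001011111010 = 4858
x - 1 = 1001011111001
OR    = 1001011111011 = 4859
(x | (x - 1) sets all bits below the lowest set bit.)

4859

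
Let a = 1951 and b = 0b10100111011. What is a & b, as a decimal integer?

1951 = 11110011111
b = 10100111011
AND → 10100011011 = 1307

1307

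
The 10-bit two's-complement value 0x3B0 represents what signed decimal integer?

-80

pattern = 1110110000 (MSB is 1 ⇒ negative)
Invert: 0001001111, add 1 → 0001010000 = 80, so the value is -80.
(Equivalently: 944 - 2^10 = 944 - 1024 = -80.)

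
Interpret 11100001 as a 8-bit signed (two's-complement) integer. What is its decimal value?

pattern = 11100001 (MSB is 1 ⇒ negative)
Invert: 00011110, add 1 → 00011111 = 31, so the value is -31.
(Equivalently: 225 - 2^8 = 225 - 256 = -31.)

-31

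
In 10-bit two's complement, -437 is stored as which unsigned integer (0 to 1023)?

437 in 10 bits: 0110110101
Invert: 1001001010
Add 1:  1001001011 = 587
(Check: 2^10 - 437 = 1024 - 437 = 587.)

587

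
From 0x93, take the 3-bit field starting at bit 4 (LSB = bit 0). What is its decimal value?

v = 00010010011
Shift right by 4: 0001001
Mask low 3 bits: 001 = 1

1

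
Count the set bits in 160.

2

160 = 10100000
Count the 1s: 1 + 1 = 2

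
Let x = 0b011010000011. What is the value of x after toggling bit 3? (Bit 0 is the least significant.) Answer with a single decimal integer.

1675

x = 011010000011
bit 3 is currently 0; toggle it via x ^ (1 << 3) = x ^ 8
→ 011010001011 = 1675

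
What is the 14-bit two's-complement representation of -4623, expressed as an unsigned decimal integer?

11761

4623 in 14 bits: 01001000001111
Invert: 10110111110000
Add 1:  10110111110001 = 11761
(Check: 2^14 - 4623 = 16384 - 4623 = 11761.)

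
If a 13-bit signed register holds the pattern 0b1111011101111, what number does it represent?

pattern = 1111011101111 (MSB is 1 ⇒ negative)
Invert: 0000100010000, add 1 → 0000100010001 = 273, so the value is -273.
(Equivalently: 7919 - 2^13 = 7919 - 8192 = -273.)

-273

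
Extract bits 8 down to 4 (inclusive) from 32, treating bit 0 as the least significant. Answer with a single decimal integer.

2

v = 0000100000
Shift right by 4: 000010
Mask low 5 bits: 00010 = 2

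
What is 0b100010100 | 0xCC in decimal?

476

a = 100010100
0xCC = 011001100
 OR → 111011100 = 476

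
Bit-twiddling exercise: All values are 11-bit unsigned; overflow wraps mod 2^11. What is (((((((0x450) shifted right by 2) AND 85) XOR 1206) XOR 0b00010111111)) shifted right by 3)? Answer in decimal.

131

0x450 = 10001010000
→ shifted right by 2 → 00100010100 = 276
85 = 00001010101
→ AND → 00000010100 = 20
1206 = 10010110110
→ XOR → 10010100010 = 1186
0b00010111111 = 00010111111
→ XOR → 10000011101 = 1053
→ shifted right by 3 → 00010000011 = 131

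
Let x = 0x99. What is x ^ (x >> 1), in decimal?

213

x = 10011001 = 153
x>>1 = 01001100
XOR  = 11010101 = 213
(x ^ (x >> 1) gives the standard binary-reflected Gray code of x.)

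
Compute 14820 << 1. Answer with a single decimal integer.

29640

14820 = 011100111100100
shift left by 1 → 111001111001000 = 29640
(equivalently, 14820 × 2^1 = 14820 × 2)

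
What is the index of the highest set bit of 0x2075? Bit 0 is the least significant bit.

13

0x2075 = 10000001110101
The topmost 1 is at position 13 (since 2^13 = 8192 ≤ 8309 < 16384).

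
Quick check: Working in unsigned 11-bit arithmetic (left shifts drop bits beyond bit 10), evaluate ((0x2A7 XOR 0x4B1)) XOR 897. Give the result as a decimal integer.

1431

0x2A7 = 01010100111
0x4B1 = 10010110001
→ XOR → 11000010110 = 1558
897 = 01110000001
→ XOR → 10110010111 = 1431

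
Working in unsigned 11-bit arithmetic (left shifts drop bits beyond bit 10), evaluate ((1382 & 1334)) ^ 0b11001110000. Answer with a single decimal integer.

854

1382 = 10101100110
1334 = 10100110110
→ & → 10100100110 = 1318
0b11001110000 = 11001110000
→ ^ → 01101010110 = 854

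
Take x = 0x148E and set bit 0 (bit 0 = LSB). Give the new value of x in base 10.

x = 01010010001110
bit 0 is currently 0; set it via x | (1 << 0) = x | 1
→ 01010010001111 = 5263

5263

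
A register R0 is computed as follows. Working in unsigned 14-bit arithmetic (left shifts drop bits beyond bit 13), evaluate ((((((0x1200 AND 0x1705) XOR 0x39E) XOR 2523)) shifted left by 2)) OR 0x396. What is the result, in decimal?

0x1200 = 01001000000000
0x1705 = 01011100000101
→ AND → 01001000000000 = 4608
0x39E = 00001110011110
→ XOR → 01000110011110 = 4510
2523 = 00100111011011
→ XOR → 01100001000101 = 6213
→ shifted left by 2 (mod 2^14) → 10000100010100 = 8468
0x396 = 00001110010110
→ OR → 10001110010110 = 9110

9110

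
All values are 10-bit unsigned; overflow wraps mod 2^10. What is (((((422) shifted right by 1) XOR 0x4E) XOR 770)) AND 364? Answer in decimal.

422 = 0110100110
→ shifted right by 1 → 0011010011 = 211
0x4E = 0001001110
→ XOR → 0010011101 = 157
770 = 1100000010
→ XOR → 1110011111 = 927
364 = 0101101100
→ AND → 0100001100 = 268

268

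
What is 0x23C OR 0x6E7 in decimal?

1791

0x23C = 01000111100
0x6E7 = 11011100111
 OR → 11011111111 = 1791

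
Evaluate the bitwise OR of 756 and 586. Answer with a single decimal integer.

756 = 1011110100
586 = 1001001010
 OR → 1011111110 = 766

766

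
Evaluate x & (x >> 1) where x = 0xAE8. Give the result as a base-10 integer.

96

x = 101011101000 = 2792
x>>1 = 010101110100
AND  = 000001100000 = 96
(x & (x >> 1) has a 1 wherever x has two consecutive 1 bits.)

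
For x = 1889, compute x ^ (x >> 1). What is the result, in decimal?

x = 11101100001 = 1889
x>>1 = 01110110000
XOR  = 10011010001 = 1233
(x ^ (x >> 1) gives the standard binary-reflected Gray code of x.)

1233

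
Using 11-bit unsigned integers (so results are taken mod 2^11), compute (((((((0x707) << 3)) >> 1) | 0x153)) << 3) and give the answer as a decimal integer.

0x707 = 11100000111
→ << 3 (mod 2^11) → 00000111000 = 56
→ >> 1 → 00000011100 = 28
0x153 = 00101010011
→ | → 00101011111 = 351
→ << 3 (mod 2^11) → 01011111000 = 760

760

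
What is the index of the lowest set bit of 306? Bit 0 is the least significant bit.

1

306 = 100110010
Trailing zeros: 1, so the lowest set bit is bit 1 (value 2).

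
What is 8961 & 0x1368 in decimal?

8961 = 10001100000001
0x1368 = 01001101101000
AND → 00001100000000 = 768

768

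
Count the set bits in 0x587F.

10

0x587F = 101100001111111
Count the 1s: 1 + 1 + 1 + 1 + 1 + 1 + 1 + 1 + 1 + 1 = 10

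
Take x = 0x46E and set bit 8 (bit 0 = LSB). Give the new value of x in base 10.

x = 010001101110
bit 8 is currently 0; set it via x | (1 << 8) = x | 256
→ 010101101110 = 1390

1390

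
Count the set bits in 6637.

6637 = 1100111101101
Count the 1s: 1 + 1 + 1 + 1 + 1 + 1 + 1 + 1 + 1 = 9

9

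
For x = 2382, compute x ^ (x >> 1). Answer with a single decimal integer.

3561

x = 100101001110 = 2382
x>>1 = 010010100111
XOR  = 110111101001 = 3561
(x ^ (x >> 1) gives the standard binary-reflected Gray code of x.)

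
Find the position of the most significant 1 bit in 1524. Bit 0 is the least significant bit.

1524 = 10111110100
The topmost 1 is at position 10 (since 2^10 = 1024 ≤ 1524 < 2048).

10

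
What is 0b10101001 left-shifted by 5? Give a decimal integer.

5408

x = 0000010101001
shift left by 5 → 1010100100000 = 5408
(equivalently, 169 × 2^5 = 169 × 32)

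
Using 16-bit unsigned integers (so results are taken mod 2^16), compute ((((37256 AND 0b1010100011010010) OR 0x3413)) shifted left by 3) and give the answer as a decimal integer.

42136

37256 = 1001000110001000
0b1010100011010010 = 1010100011010010
→ AND → 1000000010000000 = 32896
0x3413 = 0011010000010011
→ OR → 1011010010010011 = 46227
→ shifted left by 3 (mod 2^16) → 1010010010011000 = 42136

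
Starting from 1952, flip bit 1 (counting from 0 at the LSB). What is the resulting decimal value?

x = 011110100000
bit 1 is currently 0; toggle it via x ^ (1 << 1) = x ^ 2
→ 011110100010 = 1954

1954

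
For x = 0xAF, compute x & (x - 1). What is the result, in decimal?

174

x = 10101111 = 175
x - 1 = 10101110
AND   = 10101110 = 174
(x & (x - 1) clears the lowest set bit of x.)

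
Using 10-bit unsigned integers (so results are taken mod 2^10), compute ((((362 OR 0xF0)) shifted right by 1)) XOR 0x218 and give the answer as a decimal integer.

362 = 0101101010
0xF0 = 0011110000
→ OR → 0111111010 = 506
→ shifted right by 1 → 0011111101 = 253
0x218 = 1000011000
→ XOR → 1011100101 = 741

741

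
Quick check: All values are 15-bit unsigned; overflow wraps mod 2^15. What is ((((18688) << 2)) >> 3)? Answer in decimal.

18688 = 100100100000000
→ << 2 (mod 2^15) → 010010000000000 = 9216
→ >> 3 → 000010010000000 = 1152

1152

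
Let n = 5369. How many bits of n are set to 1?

5369 = 1010011111001
Count the 1s: 1 + 1 + 1 + 1 + 1 + 1 + 1 + 1 = 8

8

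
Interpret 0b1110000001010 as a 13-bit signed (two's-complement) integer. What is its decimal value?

-1014

pattern = 1110000001010 (MSB is 1 ⇒ negative)
Invert: 0001111110101, add 1 → 0001111110110 = 1014, so the value is -1014.
(Equivalently: 7178 - 2^13 = 7178 - 8192 = -1014.)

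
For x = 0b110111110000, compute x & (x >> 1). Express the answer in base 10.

x = 110111110000 = 3568
x>>1 = 011011111000
AND  = 010011110000 = 1264
(x & (x >> 1) has a 1 wherever x has two consecutive 1 bits.)

1264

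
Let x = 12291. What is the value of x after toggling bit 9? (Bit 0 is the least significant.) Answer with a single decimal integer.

x = 0011000000000011
bit 9 is currently 0; toggle it via x ^ (1 << 9) = x ^ 512
→ 0011001000000011 = 12803

12803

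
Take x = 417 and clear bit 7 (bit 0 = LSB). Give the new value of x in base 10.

289

x = 000110100001
bit 7 is currently 1; clear it via x & ~(1 << 7) = x & ~128
→ 000100100001 = 289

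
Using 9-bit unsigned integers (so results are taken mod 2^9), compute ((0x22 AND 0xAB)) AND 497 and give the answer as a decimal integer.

0x22 = 000100010
0xAB = 010101011
→ AND → 000100010 = 34
497 = 111110001
→ AND → 000100000 = 32

32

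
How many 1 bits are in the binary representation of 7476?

7

7476 = 1110100110100
Count the 1s: 1 + 1 + 1 + 1 + 1 + 1 + 1 = 7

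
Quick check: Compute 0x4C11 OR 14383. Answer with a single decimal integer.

0x4C11 = 100110000010001
14383 = 011100000101111
 OR → 111110000111111 = 31807

31807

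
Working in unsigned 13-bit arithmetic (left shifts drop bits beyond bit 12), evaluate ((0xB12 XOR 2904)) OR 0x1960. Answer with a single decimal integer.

0xB12 = 0101100010010
2904 = 0101101011000
→ XOR → 0000001001010 = 74
0x1960 = 1100101100000
→ OR → 1100101101010 = 6506

6506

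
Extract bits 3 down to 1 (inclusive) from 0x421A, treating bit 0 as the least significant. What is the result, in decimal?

v = 100001000011010
Shift right by 1: 10000100001101
Mask low 3 bits: 101 = 5

5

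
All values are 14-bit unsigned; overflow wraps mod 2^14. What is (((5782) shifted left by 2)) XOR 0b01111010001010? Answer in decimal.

1234

5782 = 01011010010110
→ shifted left by 2 (mod 2^14) → 01101001011000 = 6744
0b01111010001010 = 01111010001010
→ XOR → 00010011010010 = 1234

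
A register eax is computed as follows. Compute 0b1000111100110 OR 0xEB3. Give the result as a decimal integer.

a = 1000111100110
0xEB3 = 0111010110011
 OR → 1111111110111 = 8183

8183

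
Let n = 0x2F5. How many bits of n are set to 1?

7

0x2F5 = 1011110101
Count the 1s: 1 + 1 + 1 + 1 + 1 + 1 + 1 = 7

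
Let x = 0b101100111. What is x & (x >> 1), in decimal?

x = 101100111 = 359
x>>1 = 010110011
AND  = 000100011 = 35
(x & (x >> 1) has a 1 wherever x has two consecutive 1 bits.)

35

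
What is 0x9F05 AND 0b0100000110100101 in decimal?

0x9F05 = 1001111100000101
b = 0100000110100101
AND → 0000000100000101 = 261

261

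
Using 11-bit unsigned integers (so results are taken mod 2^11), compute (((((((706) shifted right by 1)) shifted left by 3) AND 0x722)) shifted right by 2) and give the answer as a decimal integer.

706 = 01011000010
→ shifted right by 1 → 00101100001 = 353
→ shifted left by 3 (mod 2^11) → 01100001000 = 776
0x722 = 11100100010
→ AND → 01100000000 = 768
→ shifted right by 2 → 00011000000 = 192

192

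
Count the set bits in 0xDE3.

8

0xDE3 = 110111100011
Count the 1s: 1 + 1 + 1 + 1 + 1 + 1 + 1 + 1 = 8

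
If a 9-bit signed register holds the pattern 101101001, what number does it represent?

pattern = 101101001 (MSB is 1 ⇒ negative)
Invert: 010010110, add 1 → 010010111 = 151, so the value is -151.
(Equivalently: 361 - 2^9 = 361 - 512 = -151.)

-151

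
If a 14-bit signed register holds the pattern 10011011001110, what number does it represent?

pattern = 10011011001110 (MSB is 1 ⇒ negative)
Invert: 01100100110001, add 1 → 01100100110010 = 6450, so the value is -6450.
(Equivalently: 9934 - 2^14 = 9934 - 16384 = -6450.)

-6450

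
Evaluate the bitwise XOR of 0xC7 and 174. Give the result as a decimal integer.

105

0xC7 = 11000111
174 = 10101110
XOR → 01101001 = 105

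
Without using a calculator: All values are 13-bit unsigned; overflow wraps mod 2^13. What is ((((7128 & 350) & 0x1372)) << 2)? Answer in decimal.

1344

7128 = 1101111011000
350 = 0000101011110
→ & → 0000101011000 = 344
0x1372 = 1001101110010
→ & → 0000101010000 = 336
→ << 2 (mod 2^13) → 0010101000000 = 1344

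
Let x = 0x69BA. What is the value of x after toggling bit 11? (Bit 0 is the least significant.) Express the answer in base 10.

x = 110100110111010
bit 11 is currently 1; toggle it via x ^ (1 << 11) = x ^ 2048
→ 110000110111010 = 25018

25018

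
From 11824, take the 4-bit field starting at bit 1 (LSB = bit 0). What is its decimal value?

v = 10111000110000
Shift right by 1: 1011100011000
Mask low 4 bits: 1000 = 8

8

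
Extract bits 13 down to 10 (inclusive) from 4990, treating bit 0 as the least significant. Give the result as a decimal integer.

4

v = 001001101111110
Shift right by 10: 00100
Mask low 4 bits: 0100 = 4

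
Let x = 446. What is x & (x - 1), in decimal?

444

x = 110111110 = 446
x - 1 = 110111101
AND   = 110111100 = 444
(x & (x - 1) clears the lowest set bit of x.)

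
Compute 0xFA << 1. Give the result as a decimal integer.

500

0xFA = 011111010
shift left by 1 → 111110100 = 500
(equivalently, 250 × 2^1 = 250 × 2)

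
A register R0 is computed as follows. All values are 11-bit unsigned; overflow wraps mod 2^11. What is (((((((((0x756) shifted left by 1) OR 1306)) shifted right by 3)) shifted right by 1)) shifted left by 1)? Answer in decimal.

0x756 = 11101010110
→ shifted left by 1 (mod 2^11) → 11010101100 = 1708
1306 = 10100011010
→ OR → 11110111110 = 1982
→ shifted right by 3 → 00011110111 = 247
→ shifted right by 1 → 00001111011 = 123
→ shifted left by 1 (mod 2^11) → 00011110110 = 246

246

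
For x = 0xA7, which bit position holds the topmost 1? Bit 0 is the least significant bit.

7

0xA7 = 10100111
The topmost 1 is at position 7 (since 2^7 = 128 ≤ 167 < 256).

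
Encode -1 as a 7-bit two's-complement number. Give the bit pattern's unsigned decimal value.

127

1 in 7 bits: 0000001
Invert: 1111110
Add 1:  1111111 = 127
(Check: 2^7 - 1 = 128 - 1 = 127.)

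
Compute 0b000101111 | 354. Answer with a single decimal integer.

367

a = 000101111
354 = 101100010
 OR → 101101111 = 367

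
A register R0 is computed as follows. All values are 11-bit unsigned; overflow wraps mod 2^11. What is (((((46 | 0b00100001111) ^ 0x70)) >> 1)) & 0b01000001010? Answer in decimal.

10

46 = 00000101110
0b00100001111 = 00100001111
→ | → 00100101111 = 303
0x70 = 00001110000
→ ^ → 00101011111 = 351
→ >> 1 → 00010101111 = 175
0b01000001010 = 01000001010
→ & → 00000001010 = 10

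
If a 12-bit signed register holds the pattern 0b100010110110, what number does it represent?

-1866

pattern = 100010110110 (MSB is 1 ⇒ negative)
Invert: 011101001001, add 1 → 011101001010 = 1866, so the value is -1866.
(Equivalently: 2230 - 2^12 = 2230 - 4096 = -1866.)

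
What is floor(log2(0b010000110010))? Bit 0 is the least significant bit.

10

0b010000110010 = 10000110010
The topmost 1 is at position 10 (since 2^10 = 1024 ≤ 1074 < 2048).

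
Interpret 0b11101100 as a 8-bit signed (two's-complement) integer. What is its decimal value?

-20

pattern = 11101100 (MSB is 1 ⇒ negative)
Invert: 00010011, add 1 → 00010100 = 20, so the value is -20.
(Equivalently: 236 - 2^8 = 236 - 256 = -20.)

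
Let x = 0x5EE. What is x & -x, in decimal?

x = 10111101110 = 1518
-x (two's complement) = …01000010010
AND   = 00000000010 = 2
(x & -x isolates the lowest set bit of x.)

2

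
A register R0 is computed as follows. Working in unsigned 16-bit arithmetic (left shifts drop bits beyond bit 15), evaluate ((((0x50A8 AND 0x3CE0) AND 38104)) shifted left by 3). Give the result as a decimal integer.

0x50A8 = 0101000010101000
0x3CE0 = 0011110011100000
→ AND → 0001000010100000 = 4256
38104 = 1001010011011000
→ AND → 0001000010000000 = 4224
→ shifted left by 3 (mod 2^16) → 1000010000000000 = 33792

33792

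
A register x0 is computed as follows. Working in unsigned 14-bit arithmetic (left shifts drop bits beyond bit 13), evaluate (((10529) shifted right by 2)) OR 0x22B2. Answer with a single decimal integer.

11002

10529 = 10100100100001
→ shifted right by 2 → 00101001001000 = 2632
0x22B2 = 10001010110010
→ OR → 10101011111010 = 11002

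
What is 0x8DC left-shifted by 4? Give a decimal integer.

0x8DC = 0000100011011100
shift left by 4 → 1000110111000000 = 36288
(equivalently, 2268 × 2^4 = 2268 × 16)

36288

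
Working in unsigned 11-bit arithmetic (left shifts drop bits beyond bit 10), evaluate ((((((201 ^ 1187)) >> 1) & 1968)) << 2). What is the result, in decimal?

201 = 00011001001
1187 = 10010100011
→ ^ → 10001101010 = 1130
→ >> 1 → 01000110101 = 565
1968 = 11110110000
→ & → 01000110000 = 560
→ << 2 (mod 2^11) → 00011000000 = 192

192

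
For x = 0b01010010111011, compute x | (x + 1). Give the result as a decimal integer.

5311

x = 1010010111011 = 5307
x + 1 = 1010010111100
OR    = 1010010111111 = 5311
(x | (x + 1) sets the lowest cleared bit.)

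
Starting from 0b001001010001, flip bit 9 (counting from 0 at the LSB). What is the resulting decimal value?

81

x = 001001010001
bit 9 is currently 1; toggle it via x ^ (1 << 9) = x ^ 512
→ 000001010001 = 81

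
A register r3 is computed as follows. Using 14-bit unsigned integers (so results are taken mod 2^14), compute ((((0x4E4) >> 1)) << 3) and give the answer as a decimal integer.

0x4E4 = 00010011100100
→ >> 1 → 00001001110010 = 626
→ << 3 (mod 2^14) → 01001110010000 = 5008

5008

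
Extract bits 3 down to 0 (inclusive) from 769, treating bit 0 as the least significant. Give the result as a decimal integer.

v = 01100000001
Shift right by 0: 01100000001
Mask low 4 bits: 0001 = 1

1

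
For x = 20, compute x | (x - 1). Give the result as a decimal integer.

23

x = 10100 = 20
x - 1 = 10011
OR    = 10111 = 23
(x | (x - 1) sets all bits below the lowest set bit.)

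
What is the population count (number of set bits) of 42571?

8

42571 = 1010011001001011
Count the 1s: 1 + 1 + 1 + 1 + 1 + 1 + 1 + 1 = 8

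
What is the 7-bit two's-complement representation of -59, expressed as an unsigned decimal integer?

59 in 7 bits: 0111011
Invert: 1000100
Add 1:  1000101 = 69
(Check: 2^7 - 59 = 128 - 59 = 69.)

69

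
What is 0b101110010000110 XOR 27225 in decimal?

a = 101110010000110
27225 = 110101001011001
XOR → 011011011011111 = 14047

14047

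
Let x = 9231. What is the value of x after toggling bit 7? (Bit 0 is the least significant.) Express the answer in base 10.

x = 10010000001111
bit 7 is currently 0; toggle it via x ^ (1 << 7) = x ^ 128
→ 10010010001111 = 9359

9359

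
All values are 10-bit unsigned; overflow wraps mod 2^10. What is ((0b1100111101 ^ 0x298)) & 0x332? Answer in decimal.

0b1100111101 = 1100111101
0x298 = 1010011000
→ ^ → 0110100101 = 421
0x332 = 1100110010
→ & → 0100100000 = 288

288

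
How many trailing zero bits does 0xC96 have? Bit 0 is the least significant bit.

1

0xC96 = 110010010110
Trailing zeros: 1, so the lowest set bit is bit 1 (value 2).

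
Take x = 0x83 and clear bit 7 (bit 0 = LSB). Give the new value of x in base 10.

x = 10000011
bit 7 is currently 1; clear it via x & ~(1 << 7) = x & ~128
→ 00000011 = 3

3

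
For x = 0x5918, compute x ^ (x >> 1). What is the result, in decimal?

x = 101100100011000 = 22808
x>>1 = 010110010001100
XOR  = 111010110010100 = 30100
(x ^ (x >> 1) gives the standard binary-reflected Gray code of x.)

30100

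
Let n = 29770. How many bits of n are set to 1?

7

29770 = 111010001001010
Count the 1s: 1 + 1 + 1 + 1 + 1 + 1 + 1 = 7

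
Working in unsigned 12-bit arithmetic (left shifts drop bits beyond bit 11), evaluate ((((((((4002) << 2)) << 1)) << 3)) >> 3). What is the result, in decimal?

272

4002 = 111110100010
→ << 2 (mod 2^12) → 111010001000 = 3720
→ << 1 (mod 2^12) → 110100010000 = 3344
→ << 3 (mod 2^12) → 100010000000 = 2176
→ >> 3 → 000100010000 = 272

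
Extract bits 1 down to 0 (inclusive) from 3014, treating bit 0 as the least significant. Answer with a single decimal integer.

2

v = 101111000110
Shift right by 0: 101111000110
Mask low 2 bits: 10 = 2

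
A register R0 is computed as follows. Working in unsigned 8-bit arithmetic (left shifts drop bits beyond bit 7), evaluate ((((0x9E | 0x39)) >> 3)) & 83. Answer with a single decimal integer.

19

0x9E = 10011110
0x39 = 00111001
→ | → 10111111 = 191
→ >> 3 → 00010111 = 23
83 = 01010011
→ & → 00010011 = 19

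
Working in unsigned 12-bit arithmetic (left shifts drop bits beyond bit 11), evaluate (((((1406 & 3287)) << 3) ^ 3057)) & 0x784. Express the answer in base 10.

256

1406 = 010101111110
3287 = 110011010111
→ & → 010001010110 = 1110
→ << 3 (mod 2^12) → 001010110000 = 688
3057 = 101111110001
→ ^ → 100101000001 = 2369
0x784 = 011110000100
→ & → 000100000000 = 256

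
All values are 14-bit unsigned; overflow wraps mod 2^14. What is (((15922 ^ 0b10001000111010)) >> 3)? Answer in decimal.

897

15922 = 11111000110010
0b10001000111010 = 10001000111010
→ ^ → 01110000001000 = 7176
→ >> 3 → 00001110000001 = 897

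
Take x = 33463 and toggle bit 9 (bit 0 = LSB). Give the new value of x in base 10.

x = 1000001010110111
bit 9 is currently 1; toggle it via x ^ (1 << 9) = x ^ 512
→ 1000000010110111 = 32951

32951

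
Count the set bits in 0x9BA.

0x9BA = 100110111010
Count the 1s: 1 + 1 + 1 + 1 + 1 + 1 + 1 = 7

7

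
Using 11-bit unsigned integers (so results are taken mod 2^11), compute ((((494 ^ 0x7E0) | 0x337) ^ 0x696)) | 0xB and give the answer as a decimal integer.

427

494 = 00111101110
0x7E0 = 11111100000
→ ^ → 11000001110 = 1550
0x337 = 01100110111
→ | → 11100111111 = 1855
0x696 = 11010010110
→ ^ → 00110101001 = 425
0xB = 00000001011
→ | → 00110101011 = 427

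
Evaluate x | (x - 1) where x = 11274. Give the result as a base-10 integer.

x = 10110000001010 = 11274
x - 1 = 10110000001001
OR    = 10110000001011 = 11275
(x | (x - 1) sets all bits below the lowest set bit.)

11275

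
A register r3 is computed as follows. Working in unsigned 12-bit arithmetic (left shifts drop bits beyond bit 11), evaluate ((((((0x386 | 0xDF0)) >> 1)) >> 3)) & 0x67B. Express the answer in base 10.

0x386 = 001110000110
0xDF0 = 110111110000
→ | → 111111110110 = 4086
→ >> 1 → 011111111011 = 2043
→ >> 3 → 000011111111 = 255
0x67B = 011001111011
→ & → 000001111011 = 123

123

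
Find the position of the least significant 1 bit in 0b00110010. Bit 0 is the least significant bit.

0b00110010 = 110010
Trailing zeros: 1, so the lowest set bit is bit 1 (value 2).

1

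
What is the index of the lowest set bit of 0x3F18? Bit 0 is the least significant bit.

0x3F18 = 11111100011000
Trailing zeros: 3, so the lowest set bit is bit 3 (value 8).

3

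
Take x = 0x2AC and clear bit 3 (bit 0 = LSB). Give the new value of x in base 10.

x = 1010101100
bit 3 is currently 1; clear it via x & ~(1 << 3) = x & ~8
→ 1010100100 = 676

676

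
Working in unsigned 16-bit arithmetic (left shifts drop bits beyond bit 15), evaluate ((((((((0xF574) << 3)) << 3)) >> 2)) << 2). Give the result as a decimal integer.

23808

0xF574 = 1111010101110100
→ << 3 (mod 2^16) → 1010101110100000 = 43936
→ << 3 (mod 2^16) → 0101110100000000 = 23808
→ >> 2 → 0001011101000000 = 5952
→ << 2 (mod 2^16) → 0101110100000000 = 23808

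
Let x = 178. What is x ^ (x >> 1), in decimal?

235

x = 10110010 = 178
x>>1 = 01011001
XOR  = 11101011 = 235
(x ^ (x >> 1) gives the standard binary-reflected Gray code of x.)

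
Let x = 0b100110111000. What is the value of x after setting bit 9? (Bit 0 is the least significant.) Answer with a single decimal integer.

x = 100110111000
bit 9 is currently 0; set it via x | (1 << 9) = x | 512
→ 101110111000 = 3000

3000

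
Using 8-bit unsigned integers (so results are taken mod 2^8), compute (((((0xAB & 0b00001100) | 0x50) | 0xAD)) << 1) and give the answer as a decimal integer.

250

0xAB = 10101011
0b00001100 = 00001100
→ & → 00001000 = 8
0x50 = 01010000
→ | → 01011000 = 88
0xAD = 10101101
→ | → 11111101 = 253
→ << 1 (mod 2^8) → 11111010 = 250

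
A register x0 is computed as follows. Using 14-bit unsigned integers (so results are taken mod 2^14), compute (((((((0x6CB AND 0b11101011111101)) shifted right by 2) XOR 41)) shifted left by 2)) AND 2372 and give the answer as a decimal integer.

0x6CB = 00011011001011
0b11101011111101 = 11101011111101
→ AND → 00001011001001 = 713
→ shifted right by 2 → 00000010110010 = 178
41 = 00000000101001
→ XOR → 00000010011011 = 155
→ shifted left by 2 (mod 2^14) → 00001001101100 = 620
2372 = 00100101000100
→ AND → 00000001000100 = 68

68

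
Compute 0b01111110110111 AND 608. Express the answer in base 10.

544

a = 1111110110111
608 = 0001001100000
AND → 0001000100000 = 544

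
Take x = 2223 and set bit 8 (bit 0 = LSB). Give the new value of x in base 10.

x = 00100010101111
bit 8 is currently 0; set it via x | (1 << 8) = x | 256
→ 00100110101111 = 2479

2479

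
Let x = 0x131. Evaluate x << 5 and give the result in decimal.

9760

0x131 = 00000100110001
shift left by 5 → 10011000100000 = 9760
(equivalently, 305 × 2^5 = 305 × 32)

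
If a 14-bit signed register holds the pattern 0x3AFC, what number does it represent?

-1284

pattern = 11101011111100 (MSB is 1 ⇒ negative)
Invert: 00010100000011, add 1 → 00010100000100 = 1284, so the value is -1284.
(Equivalently: 15100 - 2^14 = 15100 - 16384 = -1284.)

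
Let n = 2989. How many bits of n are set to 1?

2989 = 101110101101
Count the 1s: 1 + 1 + 1 + 1 + 1 + 1 + 1 + 1 = 8

8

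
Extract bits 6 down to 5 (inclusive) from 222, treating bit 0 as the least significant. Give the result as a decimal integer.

v = 11011110
Shift right by 5: 110
Mask low 2 bits: 10 = 2

2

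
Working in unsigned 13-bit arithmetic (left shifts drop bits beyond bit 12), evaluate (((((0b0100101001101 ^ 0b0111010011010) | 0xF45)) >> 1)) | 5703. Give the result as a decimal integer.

6127

0b0100101001101 = 0100101001101
0b0111010011010 = 0111010011010
→ ^ → 0011111010111 = 2007
0xF45 = 0111101000101
→ | → 0111111010111 = 4055
→ >> 1 → 0011111101011 = 2027
5703 = 1011001000111
→ | → 1011111101111 = 6127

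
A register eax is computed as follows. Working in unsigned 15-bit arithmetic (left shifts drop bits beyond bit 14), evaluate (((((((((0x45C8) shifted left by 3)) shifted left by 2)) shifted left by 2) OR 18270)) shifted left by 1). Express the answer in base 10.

0x45C8 = 100010111001000
→ shifted left by 3 (mod 2^15) → 010111001000000 = 11840
→ shifted left by 2 (mod 2^15) → 011100100000000 = 14592
→ shifted left by 2 (mod 2^15) → 110010000000000 = 25600
18270 = 100011101011110
→ OR → 110011101011110 = 26462
→ shifted left by 1 (mod 2^15) → 100111010111100 = 20156

20156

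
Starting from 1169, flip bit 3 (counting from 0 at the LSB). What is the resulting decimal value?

1177

x = 10010010001
bit 3 is currently 0; toggle it via x ^ (1 << 3) = x ^ 8
→ 10010011001 = 1177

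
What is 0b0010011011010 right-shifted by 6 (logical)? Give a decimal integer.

19

x = 10011011010
shift right by 6 → 00000010011 = 19
(equivalently, floor(1242 / 64))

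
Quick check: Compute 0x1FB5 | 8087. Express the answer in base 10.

8119

0x1FB5 = 1111110110101
8087 = 1111110010111
 OR → 1111110110111 = 8119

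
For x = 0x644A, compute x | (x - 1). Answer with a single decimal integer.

x = 110010001001010 = 25674
x - 1 = 110010001001001
OR    = 110010001001011 = 25675
(x | (x - 1) sets all bits below the lowest set bit.)

25675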